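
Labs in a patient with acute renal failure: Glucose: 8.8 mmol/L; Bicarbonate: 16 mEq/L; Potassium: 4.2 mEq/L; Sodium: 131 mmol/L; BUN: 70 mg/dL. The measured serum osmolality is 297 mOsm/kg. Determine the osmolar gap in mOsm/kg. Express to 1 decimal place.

Calculated osmolality = 2·Na + glucose + BUN/2.8
= 2·131 + 8.8 + 70/2.8
= 262 + 8.80 + 25
= 295.8 mOsm/kg ≈ 295.8 mOsm/kg
Osmolar gap = measured − calculated = 297 − 295.8 = 1.2 mOsm/kg

1.2 mOsm/kg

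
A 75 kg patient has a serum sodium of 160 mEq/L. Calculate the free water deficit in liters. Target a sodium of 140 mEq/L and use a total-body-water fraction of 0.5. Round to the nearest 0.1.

TBW = 0.5 · 75 = 37.5 L
Free water deficit = TBW · (Na/140 − 1)
= 37.5 · (160/140 − 1)
= 37.5 · 0.1429
= 5.36 L

5.4 L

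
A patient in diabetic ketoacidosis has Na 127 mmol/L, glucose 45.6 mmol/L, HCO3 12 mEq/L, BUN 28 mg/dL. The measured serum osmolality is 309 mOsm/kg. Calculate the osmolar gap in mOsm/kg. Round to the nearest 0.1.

-0.6 mOsm/kg

Calculated osmolality = 2·Na + glucose + BUN/2.8
= 2·127 + 45.6 + 28/2.8
= 254 + 45.60 + 10
= 309.6 mOsm/kg ≈ 309.6 mOsm/kg
Osmolar gap = measured − calculated = 309 − 309.6 = -0.6 mOsm/kg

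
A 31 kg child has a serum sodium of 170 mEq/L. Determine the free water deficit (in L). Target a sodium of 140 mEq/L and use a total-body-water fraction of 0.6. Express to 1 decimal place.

4.0 L

TBW = 0.6 · 31 = 18.6 L
Free water deficit = TBW · (Na/140 − 1)
= 18.6 · (170/140 − 1)
= 18.6 · 0.2143
= 3.99 L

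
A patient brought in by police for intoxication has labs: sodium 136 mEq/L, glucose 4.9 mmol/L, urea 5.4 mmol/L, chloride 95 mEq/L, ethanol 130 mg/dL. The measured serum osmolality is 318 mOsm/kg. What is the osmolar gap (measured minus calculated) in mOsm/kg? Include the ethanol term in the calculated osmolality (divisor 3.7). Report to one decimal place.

Calculated osmolality = 2·Na + glucose + urea + ethanol/3.7
= 2·136 + 4.9 + 5.4 + 130/3.7
= 272 + 4.90 + 5.40 + 35.14
= 317.44 mOsm/kg ≈ 317.4 mOsm/kg
Osmolar gap = measured − calculated = 318 − 317.4 = 0.6 mOsm/kg

0.6 mOsm/kg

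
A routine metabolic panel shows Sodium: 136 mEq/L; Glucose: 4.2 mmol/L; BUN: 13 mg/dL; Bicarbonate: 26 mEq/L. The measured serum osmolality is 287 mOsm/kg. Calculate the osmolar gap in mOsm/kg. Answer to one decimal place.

6.2 mOsm/kg

Calculated osmolality = 2·Na + glucose + BUN/2.8
= 2·136 + 4.2 + 13/2.8
= 272 + 4.20 + 4.64
= 280.84 mOsm/kg ≈ 280.8 mOsm/kg
Osmolar gap = measured − calculated = 287 − 280.8 = 6.2 mOsm/kg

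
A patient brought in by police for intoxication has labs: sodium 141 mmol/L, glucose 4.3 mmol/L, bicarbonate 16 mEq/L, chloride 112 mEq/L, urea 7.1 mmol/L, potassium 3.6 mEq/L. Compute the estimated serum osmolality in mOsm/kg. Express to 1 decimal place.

293.4 mOsm/kg

Calculated osmolality = 2·Na + glucose + urea
= 2·141 + 4.3 + 7.1
= 282 + 4.30 + 7.10
= 293.4 mOsm/kg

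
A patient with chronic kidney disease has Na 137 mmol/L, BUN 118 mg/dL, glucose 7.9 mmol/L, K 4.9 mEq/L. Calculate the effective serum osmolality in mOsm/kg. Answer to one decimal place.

Effective osmolality excludes urea (freely permeant across cell membranes):
2·Na + glucose
= 2·137 + 7.9
= 274 + 7.9
= 281.9 mOsm/kg

281.9 mOsm/kg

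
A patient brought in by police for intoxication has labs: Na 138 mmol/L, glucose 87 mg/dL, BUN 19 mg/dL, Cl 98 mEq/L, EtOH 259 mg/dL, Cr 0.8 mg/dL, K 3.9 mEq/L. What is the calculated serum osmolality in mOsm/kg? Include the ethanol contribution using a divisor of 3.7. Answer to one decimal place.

357.6 mOsm/kg

Calculated osmolality = 2·Na + glucose/18 + BUN/2.8 + ethanol/3.7
= 2·138 + 87/18 + 19/2.8 + 259/3.7
= 276 + 4.83 + 6.79 + 70
= 357.62 mOsm/kg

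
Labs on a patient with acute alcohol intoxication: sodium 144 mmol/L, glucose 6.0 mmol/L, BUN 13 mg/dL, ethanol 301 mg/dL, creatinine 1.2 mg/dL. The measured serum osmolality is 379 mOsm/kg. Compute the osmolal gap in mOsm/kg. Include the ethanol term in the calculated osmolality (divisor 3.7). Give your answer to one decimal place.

-1.0 mOsm/kg

Calculated osmolality = 2·Na + glucose + BUN/2.8 + ethanol/3.7
= 2·144 + 6 + 13/2.8 + 301/3.7
= 288 + 6 + 4.64 + 81.35
= 379.99 mOsm/kg ≈ 380.0 mOsm/kg
Osmolar gap = measured − calculated = 379 − 380.0 = -1.0 mOsm/kg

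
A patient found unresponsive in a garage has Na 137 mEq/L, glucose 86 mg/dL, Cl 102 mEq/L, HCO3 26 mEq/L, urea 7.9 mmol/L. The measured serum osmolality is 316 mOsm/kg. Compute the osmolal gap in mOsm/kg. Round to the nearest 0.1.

Calculated osmolality = 2·Na + glucose/18 + urea
= 2·137 + 86/18 + 7.9
= 274 + 4.78 + 7.90
= 286.68 mOsm/kg ≈ 286.7 mOsm/kg
Osmolar gap = measured − calculated = 316 − 286.7 = 29.3 mOsm/kg

29.3 mOsm/kg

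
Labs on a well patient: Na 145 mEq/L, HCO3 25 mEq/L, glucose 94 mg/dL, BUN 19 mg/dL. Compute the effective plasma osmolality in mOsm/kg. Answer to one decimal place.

295.2 mOsm/kg

Effective osmolality excludes urea (freely permeant across cell membranes):
2·Na + glucose/18
= 2·145 + 94/18
= 290 + 5.22
= 295.22 mOsm/kg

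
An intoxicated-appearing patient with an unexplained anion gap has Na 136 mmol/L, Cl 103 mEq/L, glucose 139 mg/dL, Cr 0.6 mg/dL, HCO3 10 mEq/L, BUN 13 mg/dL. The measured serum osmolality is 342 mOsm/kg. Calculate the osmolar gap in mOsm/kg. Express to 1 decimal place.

Calculated osmolality = 2·Na + glucose/18 + BUN/2.8
= 2·136 + 139/18 + 13/2.8
= 272 + 7.72 + 4.64
= 284.36 mOsm/kg ≈ 284.4 mOsm/kg
Osmolar gap = measured − calculated = 342 − 284.4 = 57.6 mOsm/kg

57.6 mOsm/kg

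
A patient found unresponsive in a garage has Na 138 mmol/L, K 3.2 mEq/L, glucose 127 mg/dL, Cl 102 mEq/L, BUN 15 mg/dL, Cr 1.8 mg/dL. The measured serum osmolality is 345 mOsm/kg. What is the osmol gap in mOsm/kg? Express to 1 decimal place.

Calculated osmolality = 2·Na + glucose/18 + BUN/2.8
= 2·138 + 127/18 + 15/2.8
= 276 + 7.06 + 5.36
= 288.42 mOsm/kg ≈ 288.4 mOsm/kg
Osmolar gap = measured − calculated = 345 − 288.4 = 56.6 mOsm/kg

56.6 mOsm/kg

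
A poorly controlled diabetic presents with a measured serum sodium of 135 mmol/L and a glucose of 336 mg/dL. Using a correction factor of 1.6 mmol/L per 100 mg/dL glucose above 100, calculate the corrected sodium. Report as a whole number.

139 mmol/L

Corrected Na = measured Na + 1.6 · (glucose − 100)/100
= 135 + 1.6 · (336 − 100)/100
= 135 + 3.8
= 138.8 mmol/L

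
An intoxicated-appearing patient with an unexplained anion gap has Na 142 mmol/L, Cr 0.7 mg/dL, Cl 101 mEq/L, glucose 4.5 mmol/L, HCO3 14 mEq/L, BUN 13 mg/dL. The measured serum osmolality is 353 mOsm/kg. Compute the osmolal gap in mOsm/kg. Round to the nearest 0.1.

Calculated osmolality = 2·Na + glucose + BUN/2.8
= 2·142 + 4.5 + 13/2.8
= 284 + 4.50 + 4.64
= 293.14 mOsm/kg ≈ 293.1 mOsm/kg
Osmolar gap = measured − calculated = 353 − 293.1 = 59.9 mOsm/kg

59.9 mOsm/kg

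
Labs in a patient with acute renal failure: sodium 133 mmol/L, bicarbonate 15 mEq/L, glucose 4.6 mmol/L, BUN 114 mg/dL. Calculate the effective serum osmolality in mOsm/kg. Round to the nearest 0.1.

270.6 mOsm/kg

Effective osmolality excludes urea (freely permeant across cell membranes):
2·Na + glucose
= 2·133 + 4.6
= 266 + 4.6
= 270.6 mOsm/kg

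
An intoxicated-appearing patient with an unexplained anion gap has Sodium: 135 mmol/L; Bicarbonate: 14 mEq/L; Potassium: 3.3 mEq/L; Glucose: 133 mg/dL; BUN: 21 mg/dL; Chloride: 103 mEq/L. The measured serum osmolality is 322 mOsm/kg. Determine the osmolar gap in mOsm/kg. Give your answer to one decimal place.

37.1 mOsm/kg

Calculated osmolality = 2·Na + glucose/18 + BUN/2.8
= 2·135 + 133/18 + 21/2.8
= 270 + 7.39 + 7.50
= 284.89 mOsm/kg ≈ 284.9 mOsm/kg
Osmolar gap = measured − calculated = 322 − 284.9 = 37.1 mOsm/kg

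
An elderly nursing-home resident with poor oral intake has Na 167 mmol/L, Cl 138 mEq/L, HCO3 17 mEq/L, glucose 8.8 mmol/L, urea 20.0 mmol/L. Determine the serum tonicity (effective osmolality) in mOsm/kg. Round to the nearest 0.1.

Effective osmolality excludes urea (freely permeant across cell membranes):
2·Na + glucose
= 2·167 + 8.8
= 334 + 8.8
= 342.8 mOsm/kg

342.8 mOsm/kg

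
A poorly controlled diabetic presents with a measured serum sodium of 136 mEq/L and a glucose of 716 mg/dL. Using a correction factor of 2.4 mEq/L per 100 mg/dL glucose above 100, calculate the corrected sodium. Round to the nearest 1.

Corrected Na = measured Na + 2.4 · (glucose − 100)/100
= 136 + 2.4 · (716 − 100)/100
= 136 + 14.8
= 150.8 mEq/L

151 mEq/L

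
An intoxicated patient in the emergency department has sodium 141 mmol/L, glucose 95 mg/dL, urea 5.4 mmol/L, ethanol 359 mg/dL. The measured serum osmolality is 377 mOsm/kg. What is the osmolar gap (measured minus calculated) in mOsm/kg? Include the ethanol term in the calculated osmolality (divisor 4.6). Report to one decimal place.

Calculated osmolality = 2·Na + glucose/18 + urea + ethanol/4.6
= 2·141 + 95/18 + 5.4 + 359/4.6
= 282 + 5.28 + 5.40 + 78.04
= 370.72 mOsm/kg ≈ 370.7 mOsm/kg
Osmolar gap = measured − calculated = 377 − 370.7 = 6.3 mOsm/kg

6.3 mOsm/kg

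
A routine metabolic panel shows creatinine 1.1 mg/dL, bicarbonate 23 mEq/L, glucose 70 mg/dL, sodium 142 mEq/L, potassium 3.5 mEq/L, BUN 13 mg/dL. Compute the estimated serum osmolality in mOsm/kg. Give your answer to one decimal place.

292.5 mOsm/kg

Calculated osmolality = 2·Na + glucose/18 + BUN/2.8
= 2·142 + 70/18 + 13/2.8
= 284 + 3.89 + 4.64
= 292.53 mOsm/kg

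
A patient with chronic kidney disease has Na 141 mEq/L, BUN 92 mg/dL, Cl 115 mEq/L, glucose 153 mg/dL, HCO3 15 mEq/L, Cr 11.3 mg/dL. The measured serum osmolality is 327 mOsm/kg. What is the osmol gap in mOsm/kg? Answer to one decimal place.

3.6 mOsm/kg

Calculated osmolality = 2·Na + glucose/18 + BUN/2.8
= 2·141 + 153/18 + 92/2.8
= 282 + 8.50 + 32.86
= 323.36 mOsm/kg ≈ 323.4 mOsm/kg
Osmolar gap = measured − calculated = 327 − 323.4 = 3.6 mOsm/kg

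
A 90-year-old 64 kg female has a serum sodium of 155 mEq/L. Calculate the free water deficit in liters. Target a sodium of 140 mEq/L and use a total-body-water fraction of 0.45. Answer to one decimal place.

TBW = 0.45 · 64 = 28.8 L
Free water deficit = TBW · (Na/140 − 1)
= 28.8 · (155/140 − 1)
= 28.8 · 0.1071
= 3.08 L

3.1 L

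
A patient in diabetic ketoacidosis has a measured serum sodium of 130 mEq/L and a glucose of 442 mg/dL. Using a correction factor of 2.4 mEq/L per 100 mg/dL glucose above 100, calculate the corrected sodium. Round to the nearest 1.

Corrected Na = measured Na + 2.4 · (glucose − 100)/100
= 130 + 2.4 · (442 − 100)/100
= 130 + 8.2
= 138.2 mEq/L

138 mEq/L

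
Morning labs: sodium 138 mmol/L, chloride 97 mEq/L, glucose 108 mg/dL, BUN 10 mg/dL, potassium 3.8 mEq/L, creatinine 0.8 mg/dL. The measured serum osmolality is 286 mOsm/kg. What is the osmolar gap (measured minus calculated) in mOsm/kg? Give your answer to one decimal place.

0.4 mOsm/kg

Calculated osmolality = 2·Na + glucose/18 + BUN/2.8
= 2·138 + 108/18 + 10/2.8
= 276 + 6 + 3.57
= 285.57 mOsm/kg ≈ 285.6 mOsm/kg
Osmolar gap = measured − calculated = 286 − 285.6 = 0.4 mOsm/kg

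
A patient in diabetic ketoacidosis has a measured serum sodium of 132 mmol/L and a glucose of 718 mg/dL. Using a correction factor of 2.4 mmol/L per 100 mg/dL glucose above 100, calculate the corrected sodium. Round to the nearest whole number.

147 mmol/L

Corrected Na = measured Na + 2.4 · (glucose − 100)/100
= 132 + 2.4 · (718 − 100)/100
= 132 + 14.8
= 146.8 mmol/L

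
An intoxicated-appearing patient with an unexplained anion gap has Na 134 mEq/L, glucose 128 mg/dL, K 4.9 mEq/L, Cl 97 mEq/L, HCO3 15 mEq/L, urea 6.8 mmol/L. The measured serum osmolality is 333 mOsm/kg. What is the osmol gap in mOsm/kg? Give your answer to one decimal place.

Calculated osmolality = 2·Na + glucose/18 + urea
= 2·134 + 128/18 + 6.8
= 268 + 7.11 + 6.80
= 281.91 mOsm/kg ≈ 281.9 mOsm/kg
Osmolar gap = measured − calculated = 333 − 281.9 = 51.1 mOsm/kg

51.1 mOsm/kg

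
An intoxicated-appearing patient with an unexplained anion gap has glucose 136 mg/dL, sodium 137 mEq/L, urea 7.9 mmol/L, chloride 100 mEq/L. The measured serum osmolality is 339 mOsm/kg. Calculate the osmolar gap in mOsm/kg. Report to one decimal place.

49.5 mOsm/kg

Calculated osmolality = 2·Na + glucose/18 + urea
= 2·137 + 136/18 + 7.9
= 274 + 7.56 + 7.90
= 289.46 mOsm/kg ≈ 289.5 mOsm/kg
Osmolar gap = measured − calculated = 339 − 289.5 = 49.5 mOsm/kg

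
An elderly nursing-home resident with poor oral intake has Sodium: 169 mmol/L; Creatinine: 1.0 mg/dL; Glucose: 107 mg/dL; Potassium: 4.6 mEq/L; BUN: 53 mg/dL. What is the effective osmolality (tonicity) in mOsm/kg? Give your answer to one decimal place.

Effective osmolality excludes urea (freely permeant across cell membranes):
2·Na + glucose/18
= 2·169 + 107/18
= 338 + 5.94
= 343.94 mOsm/kg

343.9 mOsm/kg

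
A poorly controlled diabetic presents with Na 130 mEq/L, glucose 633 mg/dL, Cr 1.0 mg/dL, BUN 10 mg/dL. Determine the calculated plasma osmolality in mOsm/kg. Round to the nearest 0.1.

298.7 mOsm/kg

Calculated osmolality = 2·Na + glucose/18 + BUN/2.8
= 2·130 + 633/18 + 10/2.8
= 260 + 35.17 + 3.57
= 298.74 mOsm/kg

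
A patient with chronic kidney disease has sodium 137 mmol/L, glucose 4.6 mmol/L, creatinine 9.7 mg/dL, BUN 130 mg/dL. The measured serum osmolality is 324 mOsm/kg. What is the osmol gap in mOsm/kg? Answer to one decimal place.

Calculated osmolality = 2·Na + glucose + BUN/2.8
= 2·137 + 4.6 + 130/2.8
= 274 + 4.60 + 46.43
= 325.03 mOsm/kg ≈ 325.0 mOsm/kg
Osmolar gap = measured − calculated = 324 − 325.0 = -1.0 mOsm/kg

-1.0 mOsm/kg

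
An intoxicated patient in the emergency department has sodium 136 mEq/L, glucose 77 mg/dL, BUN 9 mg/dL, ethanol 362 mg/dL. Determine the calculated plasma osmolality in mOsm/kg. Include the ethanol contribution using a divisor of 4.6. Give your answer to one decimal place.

Calculated osmolality = 2·Na + glucose/18 + BUN/2.8 + ethanol/4.6
= 2·136 + 77/18 + 9/2.8 + 362/4.6
= 272 + 4.28 + 3.21 + 78.70
= 358.19 mOsm/kg

358.2 mOsm/kg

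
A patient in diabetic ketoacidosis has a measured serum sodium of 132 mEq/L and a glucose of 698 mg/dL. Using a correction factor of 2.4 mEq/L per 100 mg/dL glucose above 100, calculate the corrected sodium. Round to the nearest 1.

Corrected Na = measured Na + 2.4 · (glucose − 100)/100
= 132 + 2.4 · (698 − 100)/100
= 132 + 14.4
= 146.4 mEq/L

146 mEq/L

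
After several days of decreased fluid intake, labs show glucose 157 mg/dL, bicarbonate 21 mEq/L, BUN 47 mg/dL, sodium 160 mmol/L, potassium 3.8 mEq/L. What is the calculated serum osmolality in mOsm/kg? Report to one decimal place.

345.5 mOsm/kg

Calculated osmolality = 2·Na + glucose/18 + BUN/2.8
= 2·160 + 157/18 + 47/2.8
= 320 + 8.72 + 16.79
= 345.51 mOsm/kg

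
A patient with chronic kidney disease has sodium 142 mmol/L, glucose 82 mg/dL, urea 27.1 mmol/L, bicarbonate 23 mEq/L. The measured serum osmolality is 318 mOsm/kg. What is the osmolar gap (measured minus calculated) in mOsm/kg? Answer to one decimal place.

2.3 mOsm/kg

Calculated osmolality = 2·Na + glucose/18 + urea
= 2·142 + 82/18 + 27.1
= 284 + 4.56 + 27.10
= 315.66 mOsm/kg ≈ 315.7 mOsm/kg
Osmolar gap = measured − calculated = 318 − 315.7 = 2.3 mOsm/kg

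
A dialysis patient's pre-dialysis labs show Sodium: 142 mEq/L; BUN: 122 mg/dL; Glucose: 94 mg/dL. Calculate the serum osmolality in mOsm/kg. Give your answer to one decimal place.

332.8 mOsm/kg

Calculated osmolality = 2·Na + glucose/18 + BUN/2.8
= 2·142 + 94/18 + 122/2.8
= 284 + 5.22 + 43.57
= 332.79 mOsm/kg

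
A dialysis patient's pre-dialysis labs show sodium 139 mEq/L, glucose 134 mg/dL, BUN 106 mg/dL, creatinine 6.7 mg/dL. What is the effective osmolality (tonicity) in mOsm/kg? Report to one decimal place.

285.4 mOsm/kg

Effective osmolality excludes urea (freely permeant across cell membranes):
2·Na + glucose/18
= 2·139 + 134/18
= 278 + 7.44
= 285.44 mOsm/kg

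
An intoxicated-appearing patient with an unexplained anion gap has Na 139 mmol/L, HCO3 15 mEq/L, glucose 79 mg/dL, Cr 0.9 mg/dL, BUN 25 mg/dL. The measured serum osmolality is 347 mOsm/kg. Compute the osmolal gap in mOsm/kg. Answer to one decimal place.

55.7 mOsm/kg

Calculated osmolality = 2·Na + glucose/18 + BUN/2.8
= 2·139 + 79/18 + 25/2.8
= 278 + 4.39 + 8.93
= 291.32 mOsm/kg ≈ 291.3 mOsm/kg
Osmolar gap = measured − calculated = 347 − 291.3 = 55.7 mOsm/kg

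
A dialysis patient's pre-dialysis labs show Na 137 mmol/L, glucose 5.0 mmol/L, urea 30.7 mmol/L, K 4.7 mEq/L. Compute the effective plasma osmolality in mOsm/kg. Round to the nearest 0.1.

Effective osmolality excludes urea (freely permeant across cell membranes):
2·Na + glucose
= 2·137 + 5
= 274 + 5
= 279 mOsm/kg

279.0 mOsm/kg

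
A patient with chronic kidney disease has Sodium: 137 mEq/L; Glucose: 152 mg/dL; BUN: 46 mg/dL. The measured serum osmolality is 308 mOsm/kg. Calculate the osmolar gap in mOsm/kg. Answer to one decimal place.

Calculated osmolality = 2·Na + glucose/18 + BUN/2.8
= 2·137 + 152/18 + 46/2.8
= 274 + 8.44 + 16.43
= 298.87 mOsm/kg ≈ 298.9 mOsm/kg
Osmolar gap = measured − calculated = 308 − 298.9 = 9.1 mOsm/kg

9.1 mOsm/kg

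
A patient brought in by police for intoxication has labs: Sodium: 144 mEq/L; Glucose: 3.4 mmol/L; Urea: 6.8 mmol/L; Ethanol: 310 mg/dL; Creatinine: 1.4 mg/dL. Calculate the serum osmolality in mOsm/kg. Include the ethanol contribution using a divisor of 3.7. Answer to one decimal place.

382.0 mOsm/kg

Calculated osmolality = 2·Na + glucose + urea + ethanol/3.7
= 2·144 + 3.4 + 6.8 + 310/3.7
= 288 + 3.40 + 6.80 + 83.78
= 381.98 mOsm/kg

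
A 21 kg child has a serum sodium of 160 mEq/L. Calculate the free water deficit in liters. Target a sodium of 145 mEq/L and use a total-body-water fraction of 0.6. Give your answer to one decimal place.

TBW = 0.6 · 21 = 12.6 L
Free water deficit = TBW · (Na/145 − 1)
= 12.6 · (160/145 − 1)
= 12.6 · 0.1034
= 1.3 L

1.3 L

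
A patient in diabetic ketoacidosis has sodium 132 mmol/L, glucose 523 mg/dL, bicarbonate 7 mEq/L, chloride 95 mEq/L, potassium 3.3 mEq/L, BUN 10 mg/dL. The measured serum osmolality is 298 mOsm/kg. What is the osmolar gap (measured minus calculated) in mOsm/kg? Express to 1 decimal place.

1.4 mOsm/kg

Calculated osmolality = 2·Na + glucose/18 + BUN/2.8
= 2·132 + 523/18 + 10/2.8
= 264 + 29.06 + 3.57
= 296.63 mOsm/kg ≈ 296.6 mOsm/kg
Osmolar gap = measured − calculated = 298 − 296.6 = 1.4 mOsm/kg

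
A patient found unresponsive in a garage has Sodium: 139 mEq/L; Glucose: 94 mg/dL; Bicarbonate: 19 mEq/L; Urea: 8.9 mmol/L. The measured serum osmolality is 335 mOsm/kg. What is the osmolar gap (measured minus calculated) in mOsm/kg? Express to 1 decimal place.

42.9 mOsm/kg

Calculated osmolality = 2·Na + glucose/18 + urea
= 2·139 + 94/18 + 8.9
= 278 + 5.22 + 8.90
= 292.12 mOsm/kg ≈ 292.1 mOsm/kg
Osmolar gap = measured − calculated = 335 − 292.1 = 42.9 mOsm/kg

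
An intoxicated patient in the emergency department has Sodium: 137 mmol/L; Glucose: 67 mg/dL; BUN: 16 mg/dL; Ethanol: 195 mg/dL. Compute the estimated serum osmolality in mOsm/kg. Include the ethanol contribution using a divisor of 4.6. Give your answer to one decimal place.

Calculated osmolality = 2·Na + glucose/18 + BUN/2.8 + ethanol/4.6
= 2·137 + 67/18 + 16/2.8 + 195/4.6
= 274 + 3.72 + 5.71 + 42.39
= 325.82 mOsm/kg

325.8 mOsm/kg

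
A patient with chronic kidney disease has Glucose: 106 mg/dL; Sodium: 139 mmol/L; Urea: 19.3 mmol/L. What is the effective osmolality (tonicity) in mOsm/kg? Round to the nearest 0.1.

Effective osmolality excludes urea (freely permeant across cell membranes):
2·Na + glucose/18
= 2·139 + 106/18
= 278 + 5.89
= 283.89 mOsm/kg

283.9 mOsm/kg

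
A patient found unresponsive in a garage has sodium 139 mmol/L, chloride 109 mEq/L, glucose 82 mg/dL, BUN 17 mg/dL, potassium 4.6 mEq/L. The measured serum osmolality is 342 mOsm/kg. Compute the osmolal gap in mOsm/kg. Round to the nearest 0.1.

53.4 mOsm/kg

Calculated osmolality = 2·Na + glucose/18 + BUN/2.8
= 2·139 + 82/18 + 17/2.8
= 278 + 4.56 + 6.07
= 288.63 mOsm/kg ≈ 288.6 mOsm/kg
Osmolar gap = measured − calculated = 342 − 288.6 = 53.4 mOsm/kg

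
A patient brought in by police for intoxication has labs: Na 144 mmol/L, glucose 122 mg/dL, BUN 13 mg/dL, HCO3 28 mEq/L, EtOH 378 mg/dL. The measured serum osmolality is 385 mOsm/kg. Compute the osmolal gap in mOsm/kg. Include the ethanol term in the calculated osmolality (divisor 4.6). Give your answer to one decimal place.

3.4 mOsm/kg

Calculated osmolality = 2·Na + glucose/18 + BUN/2.8 + ethanol/4.6
= 2·144 + 122/18 + 13/2.8 + 378/4.6
= 288 + 6.78 + 4.64 + 82.17
= 381.59 mOsm/kg ≈ 381.6 mOsm/kg
Osmolar gap = measured − calculated = 385 − 381.6 = 3.4 mOsm/kg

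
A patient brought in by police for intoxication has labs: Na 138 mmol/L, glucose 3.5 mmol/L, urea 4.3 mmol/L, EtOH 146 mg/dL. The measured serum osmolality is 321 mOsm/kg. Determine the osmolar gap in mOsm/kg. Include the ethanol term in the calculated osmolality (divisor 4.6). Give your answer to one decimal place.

Calculated osmolality = 2·Na + glucose + urea + ethanol/4.6
= 2·138 + 3.5 + 4.3 + 146/4.6
= 276 + 3.50 + 4.30 + 31.74
= 315.54 mOsm/kg ≈ 315.5 mOsm/kg
Osmolar gap = measured − calculated = 321 − 315.5 = 5.5 mOsm/kg

5.5 mOsm/kg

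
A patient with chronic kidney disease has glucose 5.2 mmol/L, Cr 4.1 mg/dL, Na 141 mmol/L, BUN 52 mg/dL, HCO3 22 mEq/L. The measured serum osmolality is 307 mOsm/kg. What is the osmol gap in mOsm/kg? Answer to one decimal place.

Calculated osmolality = 2·Na + glucose + BUN/2.8
= 2·141 + 5.2 + 52/2.8
= 282 + 5.20 + 18.57
= 305.77 mOsm/kg ≈ 305.8 mOsm/kg
Osmolar gap = measured − calculated = 307 − 305.8 = 1.2 mOsm/kg

1.2 mOsm/kg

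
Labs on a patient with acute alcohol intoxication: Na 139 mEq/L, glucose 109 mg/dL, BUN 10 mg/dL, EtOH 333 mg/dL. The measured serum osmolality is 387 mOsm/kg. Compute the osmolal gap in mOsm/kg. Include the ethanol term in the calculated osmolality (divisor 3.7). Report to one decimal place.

Calculated osmolality = 2·Na + glucose/18 + BUN/2.8 + ethanol/3.7
= 2·139 + 109/18 + 10/2.8 + 333/3.7
= 278 + 6.06 + 3.57 + 90
= 377.63 mOsm/kg ≈ 377.6 mOsm/kg
Osmolar gap = measured − calculated = 387 − 377.6 = 9.4 mOsm/kg

9.4 mOsm/kg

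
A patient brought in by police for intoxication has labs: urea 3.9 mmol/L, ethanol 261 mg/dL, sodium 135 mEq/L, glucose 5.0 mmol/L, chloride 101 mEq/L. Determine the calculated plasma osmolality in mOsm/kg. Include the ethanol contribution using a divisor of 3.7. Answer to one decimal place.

Calculated osmolality = 2·Na + glucose + urea + ethanol/3.7
= 2·135 + 5 + 3.9 + 261/3.7
= 270 + 5 + 3.90 + 70.54
= 349.44 mOsm/kg

349.4 mOsm/kg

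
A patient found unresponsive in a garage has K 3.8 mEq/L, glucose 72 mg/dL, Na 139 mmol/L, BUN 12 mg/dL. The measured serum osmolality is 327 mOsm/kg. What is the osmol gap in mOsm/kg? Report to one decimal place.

Calculated osmolality = 2·Na + glucose/18 + BUN/2.8
= 2·139 + 72/18 + 12/2.8
= 278 + 4 + 4.29
= 286.29 mOsm/kg ≈ 286.3 mOsm/kg
Osmolar gap = measured − calculated = 327 − 286.3 = 40.7 mOsm/kg

40.7 mOsm/kg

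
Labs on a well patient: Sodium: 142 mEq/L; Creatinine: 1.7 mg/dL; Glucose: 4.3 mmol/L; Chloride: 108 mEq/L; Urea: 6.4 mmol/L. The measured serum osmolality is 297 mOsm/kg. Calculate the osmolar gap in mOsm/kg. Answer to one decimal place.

Calculated osmolality = 2·Na + glucose + urea
= 2·142 + 4.3 + 6.4
= 284 + 4.30 + 6.40
= 294.7 mOsm/kg ≈ 294.7 mOsm/kg
Osmolar gap = measured − calculated = 297 − 294.7 = 2.3 mOsm/kg

2.3 mOsm/kg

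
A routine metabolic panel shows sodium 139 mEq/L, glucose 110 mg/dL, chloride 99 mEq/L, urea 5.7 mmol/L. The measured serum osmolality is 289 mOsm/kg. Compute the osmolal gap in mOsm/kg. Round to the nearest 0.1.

-0.8 mOsm/kg

Calculated osmolality = 2·Na + glucose/18 + urea
= 2·139 + 110/18 + 5.7
= 278 + 6.11 + 5.70
= 289.81 mOsm/kg ≈ 289.8 mOsm/kg
Osmolar gap = measured − calculated = 289 − 289.8 = -0.8 mOsm/kg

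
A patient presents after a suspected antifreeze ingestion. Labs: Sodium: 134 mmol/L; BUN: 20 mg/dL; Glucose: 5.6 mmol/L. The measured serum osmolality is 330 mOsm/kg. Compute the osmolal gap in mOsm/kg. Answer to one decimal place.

49.3 mOsm/kg

Calculated osmolality = 2·Na + glucose + BUN/2.8
= 2·134 + 5.6 + 20/2.8
= 268 + 5.60 + 7.14
= 280.74 mOsm/kg ≈ 280.7 mOsm/kg
Osmolar gap = measured − calculated = 330 − 280.7 = 49.3 mOsm/kg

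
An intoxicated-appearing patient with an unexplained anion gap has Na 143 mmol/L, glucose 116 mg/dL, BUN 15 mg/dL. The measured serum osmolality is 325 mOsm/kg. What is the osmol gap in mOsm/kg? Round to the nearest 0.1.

27.2 mOsm/kg

Calculated osmolality = 2·Na + glucose/18 + BUN/2.8
= 2·143 + 116/18 + 15/2.8
= 286 + 6.44 + 5.36
= 297.8 mOsm/kg ≈ 297.8 mOsm/kg
Osmolar gap = measured − calculated = 325 − 297.8 = 27.2 mOsm/kg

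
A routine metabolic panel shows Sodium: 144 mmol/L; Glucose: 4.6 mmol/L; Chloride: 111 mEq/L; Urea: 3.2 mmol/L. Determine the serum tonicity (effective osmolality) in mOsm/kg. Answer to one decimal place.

Effective osmolality excludes urea (freely permeant across cell membranes):
2·Na + glucose
= 2·144 + 4.6
= 288 + 4.6
= 292.6 mOsm/kg

292.6 mOsm/kg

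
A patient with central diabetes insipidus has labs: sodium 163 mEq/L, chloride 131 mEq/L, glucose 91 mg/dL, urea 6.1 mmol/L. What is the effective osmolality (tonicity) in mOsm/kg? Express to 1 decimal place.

331.1 mOsm/kg

Effective osmolality excludes urea (freely permeant across cell membranes):
2·Na + glucose/18
= 2·163 + 91/18
= 326 + 5.06
= 331.06 mOsm/kg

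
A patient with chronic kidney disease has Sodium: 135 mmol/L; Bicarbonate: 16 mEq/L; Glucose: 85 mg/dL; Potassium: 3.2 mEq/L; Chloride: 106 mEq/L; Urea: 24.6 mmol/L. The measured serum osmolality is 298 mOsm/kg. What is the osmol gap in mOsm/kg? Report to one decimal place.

Calculated osmolality = 2·Na + glucose/18 + urea
= 2·135 + 85/18 + 24.6
= 270 + 4.72 + 24.60
= 299.32 mOsm/kg ≈ 299.3 mOsm/kg
Osmolar gap = measured − calculated = 298 − 299.3 = -1.3 mOsm/kg

-1.3 mOsm/kg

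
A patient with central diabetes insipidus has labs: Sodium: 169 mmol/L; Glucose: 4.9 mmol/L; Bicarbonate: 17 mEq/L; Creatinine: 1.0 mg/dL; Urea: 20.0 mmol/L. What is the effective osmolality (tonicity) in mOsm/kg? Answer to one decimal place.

Effective osmolality excludes urea (freely permeant across cell membranes):
2·Na + glucose
= 2·169 + 4.9
= 338 + 4.9
= 342.9 mOsm/kg

342.9 mOsm/kg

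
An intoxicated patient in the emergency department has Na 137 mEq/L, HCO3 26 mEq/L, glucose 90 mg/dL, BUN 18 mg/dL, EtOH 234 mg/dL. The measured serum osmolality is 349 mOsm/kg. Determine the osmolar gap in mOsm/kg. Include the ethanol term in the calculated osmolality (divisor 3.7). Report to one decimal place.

0.3 mOsm/kg

Calculated osmolality = 2·Na + glucose/18 + BUN/2.8 + ethanol/3.7
= 2·137 + 90/18 + 18/2.8 + 234/3.7
= 274 + 5 + 6.43 + 63.24
= 348.67 mOsm/kg ≈ 348.7 mOsm/kg
Osmolar gap = measured − calculated = 349 − 348.7 = 0.3 mOsm/kg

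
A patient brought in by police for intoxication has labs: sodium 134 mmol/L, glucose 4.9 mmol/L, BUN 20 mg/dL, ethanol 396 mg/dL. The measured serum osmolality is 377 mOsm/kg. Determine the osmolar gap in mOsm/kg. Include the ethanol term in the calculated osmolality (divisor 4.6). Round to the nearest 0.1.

Calculated osmolality = 2·Na + glucose + BUN/2.8 + ethanol/4.6
= 2·134 + 4.9 + 20/2.8 + 396/4.6
= 268 + 4.90 + 7.14 + 86.09
= 366.13 mOsm/kg ≈ 366.1 mOsm/kg
Osmolar gap = measured − calculated = 377 − 366.1 = 10.9 mOsm/kg

10.9 mOsm/kg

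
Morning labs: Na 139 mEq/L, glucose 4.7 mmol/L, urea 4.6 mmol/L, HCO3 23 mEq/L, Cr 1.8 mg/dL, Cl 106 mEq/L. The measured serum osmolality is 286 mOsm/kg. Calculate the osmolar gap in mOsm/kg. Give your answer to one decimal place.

Calculated osmolality = 2·Na + glucose + urea
= 2·139 + 4.7 + 4.6
= 278 + 4.70 + 4.60
= 287.3 mOsm/kg ≈ 287.3 mOsm/kg
Osmolar gap = measured − calculated = 286 − 287.3 = -1.3 mOsm/kg

-1.3 mOsm/kg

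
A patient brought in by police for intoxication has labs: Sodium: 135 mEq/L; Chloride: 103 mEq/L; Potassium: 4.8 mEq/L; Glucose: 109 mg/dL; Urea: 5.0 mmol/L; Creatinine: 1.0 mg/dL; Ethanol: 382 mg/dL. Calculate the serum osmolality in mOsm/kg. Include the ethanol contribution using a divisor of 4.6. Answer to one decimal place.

Calculated osmolality = 2·Na + glucose/18 + urea + ethanol/4.6
= 2·135 + 109/18 + 5 + 382/4.6
= 270 + 6.06 + 5 + 83.04
= 364.1 mOsm/kg

364.1 mOsm/kg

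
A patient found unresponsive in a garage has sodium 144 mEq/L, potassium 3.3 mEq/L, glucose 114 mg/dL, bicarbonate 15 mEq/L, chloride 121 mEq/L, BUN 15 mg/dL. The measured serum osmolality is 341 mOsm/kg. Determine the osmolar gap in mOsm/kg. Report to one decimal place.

Calculated osmolality = 2·Na + glucose/18 + BUN/2.8
= 2·144 + 114/18 + 15/2.8
= 288 + 6.33 + 5.36
= 299.69 mOsm/kg ≈ 299.7 mOsm/kg
Osmolar gap = measured − calculated = 341 − 299.7 = 41.3 mOsm/kg

41.3 mOsm/kg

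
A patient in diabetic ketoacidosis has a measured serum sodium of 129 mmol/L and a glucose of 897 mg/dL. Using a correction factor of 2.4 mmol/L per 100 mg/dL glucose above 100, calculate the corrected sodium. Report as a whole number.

Corrected Na = measured Na + 2.4 · (glucose − 100)/100
= 129 + 2.4 · (897 − 100)/100
= 129 + 19.1
= 148.1 mmol/L

148 mmol/L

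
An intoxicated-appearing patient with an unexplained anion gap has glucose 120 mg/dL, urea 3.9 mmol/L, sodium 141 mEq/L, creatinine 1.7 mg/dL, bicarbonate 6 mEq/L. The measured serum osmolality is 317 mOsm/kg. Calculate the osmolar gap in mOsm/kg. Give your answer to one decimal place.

24.4 mOsm/kg

Calculated osmolality = 2·Na + glucose/18 + urea
= 2·141 + 120/18 + 3.9
= 282 + 6.67 + 3.90
= 292.57 mOsm/kg ≈ 292.6 mOsm/kg
Osmolar gap = measured − calculated = 317 − 292.6 = 24.4 mOsm/kg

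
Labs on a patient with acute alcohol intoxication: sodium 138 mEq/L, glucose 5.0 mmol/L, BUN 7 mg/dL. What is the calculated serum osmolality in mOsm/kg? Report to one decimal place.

Calculated osmolality = 2·Na + glucose + BUN/2.8
= 2·138 + 5 + 7/2.8
= 276 + 5 + 2.50
= 283.5 mOsm/kg

283.5 mOsm/kg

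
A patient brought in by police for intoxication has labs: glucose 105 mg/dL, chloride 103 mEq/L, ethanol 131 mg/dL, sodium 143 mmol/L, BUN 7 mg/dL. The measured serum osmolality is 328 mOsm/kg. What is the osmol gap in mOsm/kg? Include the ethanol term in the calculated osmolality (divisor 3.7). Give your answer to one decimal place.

Calculated osmolality = 2·Na + glucose/18 + BUN/2.8 + ethanol/3.7
= 2·143 + 105/18 + 7/2.8 + 131/3.7
= 286 + 5.83 + 2.50 + 35.41
= 329.74 mOsm/kg ≈ 329.7 mOsm/kg
Osmolar gap = measured − calculated = 328 − 329.7 = -1.7 mOsm/kg

-1.7 mOsm/kg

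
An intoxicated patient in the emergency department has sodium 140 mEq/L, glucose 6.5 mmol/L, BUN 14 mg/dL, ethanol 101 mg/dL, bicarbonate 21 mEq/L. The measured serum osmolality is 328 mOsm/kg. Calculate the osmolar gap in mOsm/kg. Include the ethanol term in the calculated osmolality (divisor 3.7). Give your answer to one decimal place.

9.2 mOsm/kg

Calculated osmolality = 2·Na + glucose + BUN/2.8 + ethanol/3.7
= 2·140 + 6.5 + 14/2.8 + 101/3.7
= 280 + 6.50 + 5 + 27.30
= 318.8 mOsm/kg ≈ 318.8 mOsm/kg
Osmolar gap = measured − calculated = 328 − 318.8 = 9.2 mOsm/kg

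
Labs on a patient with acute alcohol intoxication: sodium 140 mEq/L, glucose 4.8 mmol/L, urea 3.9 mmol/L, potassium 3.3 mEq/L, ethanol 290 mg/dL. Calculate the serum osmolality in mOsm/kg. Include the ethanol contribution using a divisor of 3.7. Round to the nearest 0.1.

367.1 mOsm/kg

Calculated osmolality = 2·Na + glucose + urea + ethanol/3.7
= 2·140 + 4.8 + 3.9 + 290/3.7
= 280 + 4.80 + 3.90 + 78.38
= 367.08 mOsm/kg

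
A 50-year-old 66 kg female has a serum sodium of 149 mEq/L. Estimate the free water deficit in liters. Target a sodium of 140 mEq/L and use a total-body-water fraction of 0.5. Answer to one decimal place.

TBW = 0.5 · 66 = 33 L
Free water deficit = TBW · (Na/140 − 1)
= 33 · (149/140 − 1)
= 33 · 0.0643
= 2.12 L

2.1 L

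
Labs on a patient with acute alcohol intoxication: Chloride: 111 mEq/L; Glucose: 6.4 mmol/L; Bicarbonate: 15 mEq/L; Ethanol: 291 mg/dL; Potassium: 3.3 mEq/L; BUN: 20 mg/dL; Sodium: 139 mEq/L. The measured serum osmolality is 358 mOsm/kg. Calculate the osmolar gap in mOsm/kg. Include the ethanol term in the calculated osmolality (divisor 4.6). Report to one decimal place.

Calculated osmolality = 2·Na + glucose + BUN/2.8 + ethanol/4.6
= 2·139 + 6.4 + 20/2.8 + 291/4.6
= 278 + 6.40 + 7.14 + 63.26
= 354.8 mOsm/kg ≈ 354.8 mOsm/kg
Osmolar gap = measured − calculated = 358 − 354.8 = 3.2 mOsm/kg

3.2 mOsm/kg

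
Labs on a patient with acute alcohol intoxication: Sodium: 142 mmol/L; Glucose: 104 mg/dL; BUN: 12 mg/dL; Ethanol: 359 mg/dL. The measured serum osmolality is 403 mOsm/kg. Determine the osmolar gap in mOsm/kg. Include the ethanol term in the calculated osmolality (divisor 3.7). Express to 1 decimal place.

Calculated osmolality = 2·Na + glucose/18 + BUN/2.8 + ethanol/3.7
= 2·142 + 104/18 + 12/2.8 + 359/3.7
= 284 + 5.78 + 4.29 + 97.03
= 391.1 mOsm/kg ≈ 391.1 mOsm/kg
Osmolar gap = measured − calculated = 403 − 391.1 = 11.9 mOsm/kg

11.9 mOsm/kg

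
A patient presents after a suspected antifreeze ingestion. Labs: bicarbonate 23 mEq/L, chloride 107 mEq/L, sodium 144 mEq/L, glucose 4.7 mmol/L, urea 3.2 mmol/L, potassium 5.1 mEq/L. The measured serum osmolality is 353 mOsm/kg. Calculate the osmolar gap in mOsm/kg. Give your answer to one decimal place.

Calculated osmolality = 2·Na + glucose + urea
= 2·144 + 4.7 + 3.2
= 288 + 4.70 + 3.20
= 295.9 mOsm/kg ≈ 295.9 mOsm/kg
Osmolar gap = measured − calculated = 353 − 295.9 = 57.1 mOsm/kg

57.1 mOsm/kg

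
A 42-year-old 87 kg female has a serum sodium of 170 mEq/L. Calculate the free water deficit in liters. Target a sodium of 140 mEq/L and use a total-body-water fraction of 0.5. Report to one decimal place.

TBW = 0.5 · 87 = 43.5 L
Free water deficit = TBW · (Na/140 − 1)
= 43.5 · (170/140 − 1)
= 43.5 · 0.2143
= 9.32 L

9.3 L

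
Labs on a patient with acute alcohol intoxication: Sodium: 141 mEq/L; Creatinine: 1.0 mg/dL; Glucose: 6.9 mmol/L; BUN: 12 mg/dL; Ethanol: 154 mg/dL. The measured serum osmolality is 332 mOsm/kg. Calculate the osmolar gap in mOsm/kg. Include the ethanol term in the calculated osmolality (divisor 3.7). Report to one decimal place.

Calculated osmolality = 2·Na + glucose + BUN/2.8 + ethanol/3.7
= 2·141 + 6.9 + 12/2.8 + 154/3.7
= 282 + 6.90 + 4.29 + 41.62
= 334.81 mOsm/kg ≈ 334.8 mOsm/kg
Osmolar gap = measured − calculated = 332 − 334.8 = -2.8 mOsm/kg

-2.8 mOsm/kg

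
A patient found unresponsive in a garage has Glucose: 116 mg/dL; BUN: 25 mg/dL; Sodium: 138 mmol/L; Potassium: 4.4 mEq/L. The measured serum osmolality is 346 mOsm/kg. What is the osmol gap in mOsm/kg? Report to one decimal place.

54.6 mOsm/kg

Calculated osmolality = 2·Na + glucose/18 + BUN/2.8
= 2·138 + 116/18 + 25/2.8
= 276 + 6.44 + 8.93
= 291.37 mOsm/kg ≈ 291.4 mOsm/kg
Osmolar gap = measured − calculated = 346 − 291.4 = 54.6 mOsm/kg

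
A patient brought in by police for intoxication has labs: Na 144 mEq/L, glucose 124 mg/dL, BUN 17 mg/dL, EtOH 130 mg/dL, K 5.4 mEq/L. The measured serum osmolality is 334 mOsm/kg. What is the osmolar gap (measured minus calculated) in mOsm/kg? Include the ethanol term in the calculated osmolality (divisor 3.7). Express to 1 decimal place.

-2.1 mOsm/kg

Calculated osmolality = 2·Na + glucose/18 + BUN/2.8 + ethanol/3.7
= 2·144 + 124/18 + 17/2.8 + 130/3.7
= 288 + 6.89 + 6.07 + 35.14
= 336.1 mOsm/kg ≈ 336.1 mOsm/kg
Osmolar gap = measured − calculated = 334 − 336.1 = -2.1 mOsm/kg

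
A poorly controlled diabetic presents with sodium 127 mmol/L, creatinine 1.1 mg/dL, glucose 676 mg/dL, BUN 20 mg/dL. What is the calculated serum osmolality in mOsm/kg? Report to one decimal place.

298.7 mOsm/kg

Calculated osmolality = 2·Na + glucose/18 + BUN/2.8
= 2·127 + 676/18 + 20/2.8
= 254 + 37.56 + 7.14
= 298.7 mOsm/kg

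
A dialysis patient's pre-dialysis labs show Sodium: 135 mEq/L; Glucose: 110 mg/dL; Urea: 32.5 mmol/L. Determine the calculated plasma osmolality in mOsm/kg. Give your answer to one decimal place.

308.6 mOsm/kg

Calculated osmolality = 2·Na + glucose/18 + urea
= 2·135 + 110/18 + 32.5
= 270 + 6.11 + 32.50
= 308.61 mOsm/kg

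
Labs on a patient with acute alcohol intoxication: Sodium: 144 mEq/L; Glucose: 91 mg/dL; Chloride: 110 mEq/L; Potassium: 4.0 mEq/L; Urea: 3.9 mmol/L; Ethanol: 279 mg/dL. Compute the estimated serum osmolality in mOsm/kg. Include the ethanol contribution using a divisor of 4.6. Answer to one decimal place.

357.6 mOsm/kg

Calculated osmolality = 2·Na + glucose/18 + urea + ethanol/4.6
= 2·144 + 91/18 + 3.9 + 279/4.6
= 288 + 5.06 + 3.90 + 60.65
= 357.61 mOsm/kg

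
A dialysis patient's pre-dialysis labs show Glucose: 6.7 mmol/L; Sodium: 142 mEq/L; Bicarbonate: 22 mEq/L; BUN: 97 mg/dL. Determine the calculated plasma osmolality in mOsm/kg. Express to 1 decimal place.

325.3 mOsm/kg

Calculated osmolality = 2·Na + glucose + BUN/2.8
= 2·142 + 6.7 + 97/2.8
= 284 + 6.70 + 34.64
= 325.34 mOsm/kg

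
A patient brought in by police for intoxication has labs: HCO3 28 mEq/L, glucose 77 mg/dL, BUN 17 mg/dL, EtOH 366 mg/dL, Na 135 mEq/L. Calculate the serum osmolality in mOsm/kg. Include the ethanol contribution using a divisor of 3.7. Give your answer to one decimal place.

379.3 mOsm/kg

Calculated osmolality = 2·Na + glucose/18 + BUN/2.8 + ethanol/3.7
= 2·135 + 77/18 + 17/2.8 + 366/3.7
= 270 + 4.28 + 6.07 + 98.92
= 379.27 mOsm/kg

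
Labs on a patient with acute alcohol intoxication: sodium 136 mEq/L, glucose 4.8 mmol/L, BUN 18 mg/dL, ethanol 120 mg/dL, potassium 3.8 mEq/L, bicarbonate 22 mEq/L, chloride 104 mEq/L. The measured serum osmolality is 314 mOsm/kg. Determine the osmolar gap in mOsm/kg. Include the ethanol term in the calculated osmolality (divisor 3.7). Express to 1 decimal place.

-1.7 mOsm/kg

Calculated osmolality = 2·Na + glucose + BUN/2.8 + ethanol/3.7
= 2·136 + 4.8 + 18/2.8 + 120/3.7
= 272 + 4.80 + 6.43 + 32.43
= 315.66 mOsm/kg ≈ 315.7 mOsm/kg
Osmolar gap = measured − calculated = 314 − 315.7 = -1.7 mOsm/kg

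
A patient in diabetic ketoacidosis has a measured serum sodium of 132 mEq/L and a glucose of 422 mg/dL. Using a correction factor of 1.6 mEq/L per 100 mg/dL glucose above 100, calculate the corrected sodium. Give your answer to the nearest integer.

Corrected Na = measured Na + 1.6 · (glucose − 100)/100
= 132 + 1.6 · (422 − 100)/100
= 132 + 5.2
= 137.2 mEq/L

137 mEq/L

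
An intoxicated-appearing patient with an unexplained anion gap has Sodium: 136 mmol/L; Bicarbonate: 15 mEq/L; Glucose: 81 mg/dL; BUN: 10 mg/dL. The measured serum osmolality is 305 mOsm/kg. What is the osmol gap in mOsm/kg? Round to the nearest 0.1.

24.9 mOsm/kg

Calculated osmolality = 2·Na + glucose/18 + BUN/2.8
= 2·136 + 81/18 + 10/2.8
= 272 + 4.50 + 3.57
= 280.07 mOsm/kg ≈ 280.1 mOsm/kg
Osmolar gap = measured − calculated = 305 − 280.1 = 24.9 mOsm/kg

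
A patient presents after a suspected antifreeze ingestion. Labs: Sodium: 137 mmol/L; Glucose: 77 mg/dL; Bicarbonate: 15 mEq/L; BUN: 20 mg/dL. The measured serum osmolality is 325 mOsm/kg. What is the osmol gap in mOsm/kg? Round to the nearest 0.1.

Calculated osmolality = 2·Na + glucose/18 + BUN/2.8
= 2·137 + 77/18 + 20/2.8
= 274 + 4.28 + 7.14
= 285.42 mOsm/kg ≈ 285.4 mOsm/kg
Osmolar gap = measured − calculated = 325 − 285.4 = 39.6 mOsm/kg

39.6 mOsm/kg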